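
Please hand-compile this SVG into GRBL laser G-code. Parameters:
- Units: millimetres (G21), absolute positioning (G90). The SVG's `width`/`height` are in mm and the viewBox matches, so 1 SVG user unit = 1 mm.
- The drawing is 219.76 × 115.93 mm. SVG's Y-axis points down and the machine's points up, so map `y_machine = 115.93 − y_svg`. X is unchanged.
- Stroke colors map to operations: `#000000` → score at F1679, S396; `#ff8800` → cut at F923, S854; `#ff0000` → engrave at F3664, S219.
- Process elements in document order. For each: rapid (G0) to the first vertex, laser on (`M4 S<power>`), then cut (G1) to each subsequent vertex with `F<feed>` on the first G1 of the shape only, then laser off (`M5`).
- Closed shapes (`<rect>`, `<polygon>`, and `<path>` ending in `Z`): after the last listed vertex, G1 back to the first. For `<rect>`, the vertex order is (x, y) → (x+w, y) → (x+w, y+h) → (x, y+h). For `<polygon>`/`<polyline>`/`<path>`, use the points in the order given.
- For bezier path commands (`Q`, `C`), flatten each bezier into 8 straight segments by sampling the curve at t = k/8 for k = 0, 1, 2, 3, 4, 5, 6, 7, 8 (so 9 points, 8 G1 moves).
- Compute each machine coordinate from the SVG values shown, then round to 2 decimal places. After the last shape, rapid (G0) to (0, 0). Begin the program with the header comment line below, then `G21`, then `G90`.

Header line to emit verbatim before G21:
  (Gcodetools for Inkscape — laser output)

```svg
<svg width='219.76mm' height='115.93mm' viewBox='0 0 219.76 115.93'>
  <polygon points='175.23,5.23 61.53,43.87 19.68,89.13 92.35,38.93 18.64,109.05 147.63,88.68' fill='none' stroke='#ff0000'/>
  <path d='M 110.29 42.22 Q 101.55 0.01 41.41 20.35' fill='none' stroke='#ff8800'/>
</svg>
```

Since the viewBox matches the mm dimensions, user units are millimetres directly. The only transform is the Y-flip y_m = 115.93 − y_svg.

Shape 1 is a closed polygon drawn with `<polygon>`. Its stroke #ff0000 means engrave at S219, F3664. After flipping Y the toolpath is (175.23,110.70) → (61.53,72.06) → (19.68,26.80) → (92.35,77.00) → (18.64,6.88) → (147.63,27.25) → (175.23,110.70), returning to the start.

Shape 2 is a quadratic bezier drawn with `<path>`. Its stroke #ff8800 means cut at S854, F923. After flipping Y the toolpath is (110.29,73.71) → (107.30,83.29) → (102.71,90.91) → (96.51,96.57) → (88.70,100.28) → (79.29,102.04) → (68.27,101.84) → (55.64,99.69) → (41.41,95.58).

(Gcodetools for Inkscape — laser output)
G21
G90
G0 X175.23 Y110.70
M4 S219
G1 X61.53 Y72.06 F3664
G1 X19.68 Y26.80
G1 X92.35 Y77.00
G1 X18.64 Y6.88
G1 X147.63 Y27.25
G1 X175.23 Y110.70
M5
G0 X110.29 Y73.71
M4 S854
G1 X107.30 Y83.29 F923
G1 X102.71 Y90.91
G1 X96.51 Y96.57
G1 X88.70 Y100.28
G1 X79.29 Y102.04
G1 X68.27 Y101.84
G1 X55.64 Y99.69
G1 X41.41 Y95.58
M5
G0 X0.00 Y0.00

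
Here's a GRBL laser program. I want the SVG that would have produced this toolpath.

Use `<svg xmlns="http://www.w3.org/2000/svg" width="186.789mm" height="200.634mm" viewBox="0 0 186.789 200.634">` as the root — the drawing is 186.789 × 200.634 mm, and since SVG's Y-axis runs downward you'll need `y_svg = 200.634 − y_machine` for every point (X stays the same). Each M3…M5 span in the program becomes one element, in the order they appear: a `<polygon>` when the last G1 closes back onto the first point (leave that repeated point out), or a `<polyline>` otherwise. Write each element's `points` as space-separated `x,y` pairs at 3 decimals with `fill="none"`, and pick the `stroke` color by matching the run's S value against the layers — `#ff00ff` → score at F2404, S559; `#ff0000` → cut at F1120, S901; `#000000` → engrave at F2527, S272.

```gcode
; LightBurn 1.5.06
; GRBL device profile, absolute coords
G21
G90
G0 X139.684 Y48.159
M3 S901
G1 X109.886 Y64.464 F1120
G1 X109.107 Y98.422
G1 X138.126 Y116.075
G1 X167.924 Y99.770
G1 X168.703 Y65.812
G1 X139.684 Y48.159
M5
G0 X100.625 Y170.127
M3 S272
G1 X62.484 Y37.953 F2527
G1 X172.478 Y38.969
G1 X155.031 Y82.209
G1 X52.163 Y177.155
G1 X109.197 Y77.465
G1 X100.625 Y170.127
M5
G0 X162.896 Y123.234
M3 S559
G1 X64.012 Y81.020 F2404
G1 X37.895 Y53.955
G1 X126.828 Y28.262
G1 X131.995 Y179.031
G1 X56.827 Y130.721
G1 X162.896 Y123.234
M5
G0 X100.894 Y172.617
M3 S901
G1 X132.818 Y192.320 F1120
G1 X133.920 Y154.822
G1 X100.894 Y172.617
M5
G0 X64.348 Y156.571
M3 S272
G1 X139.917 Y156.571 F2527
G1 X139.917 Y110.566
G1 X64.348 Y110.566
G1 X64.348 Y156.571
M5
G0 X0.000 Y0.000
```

<svg xmlns="http://www.w3.org/2000/svg" width="186.789mm" height="200.634mm" viewBox="0 0 186.789 200.634">
  <polygon points="139.684,152.475 109.886,136.170 109.107,102.212 138.126,84.559 167.924,100.864 168.703,134.822" fill="none" stroke="#ff0000"/>
  <polygon points="100.625,30.507 62.484,162.681 172.478,161.665 155.031,118.425 52.163,23.479 109.197,123.169" fill="none" stroke="#000000"/>
  <polygon points="162.896,77.400 64.012,119.614 37.895,146.679 126.828,172.372 131.995,21.603 56.827,69.913" fill="none" stroke="#ff00ff"/>
  <polygon points="100.894,28.017 132.818,8.314 133.920,45.812" fill="none" stroke="#ff0000"/>
  <polygon points="64.348,44.063 139.917,44.063 139.917,90.068 64.348,90.068" fill="none" stroke="#000000"/>
</svg>

Machine Y-up, SVG Y-down with viewBox height 200.634, so y_svg = 200.634 − y_machine; X carries over.

Run 1: the run's S901 means `#ff0000` (cut). The run returns to its start, so emit a `<polygon>` with points (Y-flipped): 139.684,152.475 109.886,136.170 109.107,102.212 138.126,84.559 167.924,100.864 168.703,134.822.

Run 2: the run's S272 means `#000000` (engrave). The run returns to its start, so emit a `<polygon>` with points (Y-flipped): 100.625,30.507 62.484,162.681 172.478,161.665 155.031,118.425 52.163,23.479 109.197,123.169.

Run 3: power S559 maps to stroke `#ff00ff` (score). The run returns to its start, so emit a `<polygon>` with points (Y-flipped): 162.896,77.400 64.012,119.614 37.895,146.679 126.828,172.372 131.995,21.603 56.827,69.913.

Run 4: power S901 maps to stroke `#ff0000` (cut). The run returns to its start, so emit a `<polygon>` with points (Y-flipped): 100.894,28.017 132.818,8.314 133.920,45.812.

Run 5: power S272 maps to stroke `#000000` (engrave). The run returns to its start, so emit a `<polygon>` with points (Y-flipped): 64.348,44.063 139.917,44.063 139.917,90.068 64.348,90.068.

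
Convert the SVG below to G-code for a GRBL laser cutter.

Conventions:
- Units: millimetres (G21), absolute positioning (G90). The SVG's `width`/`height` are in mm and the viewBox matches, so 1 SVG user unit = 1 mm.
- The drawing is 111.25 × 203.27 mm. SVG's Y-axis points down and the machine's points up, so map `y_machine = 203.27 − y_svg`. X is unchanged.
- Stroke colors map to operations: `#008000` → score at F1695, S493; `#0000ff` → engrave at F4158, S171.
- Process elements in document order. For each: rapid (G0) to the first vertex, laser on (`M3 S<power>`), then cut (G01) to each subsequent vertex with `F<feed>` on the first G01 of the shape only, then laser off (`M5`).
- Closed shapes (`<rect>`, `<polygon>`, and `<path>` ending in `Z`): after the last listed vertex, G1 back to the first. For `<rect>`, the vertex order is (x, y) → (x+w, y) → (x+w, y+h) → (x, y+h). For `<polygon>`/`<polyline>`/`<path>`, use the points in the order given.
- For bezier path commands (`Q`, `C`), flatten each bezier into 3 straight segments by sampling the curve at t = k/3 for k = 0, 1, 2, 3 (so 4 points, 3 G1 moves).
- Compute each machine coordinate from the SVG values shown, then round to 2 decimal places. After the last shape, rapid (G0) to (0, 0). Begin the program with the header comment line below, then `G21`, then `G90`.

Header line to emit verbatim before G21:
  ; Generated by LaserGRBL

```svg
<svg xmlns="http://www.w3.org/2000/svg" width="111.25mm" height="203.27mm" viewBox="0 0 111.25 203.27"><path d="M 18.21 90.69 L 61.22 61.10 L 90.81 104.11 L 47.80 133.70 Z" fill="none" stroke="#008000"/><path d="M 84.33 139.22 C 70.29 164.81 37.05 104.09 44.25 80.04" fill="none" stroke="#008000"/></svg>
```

1 u = 1 mm; y_m = 203.27 − y.

[1] `<path>` regular polygon, #008000→score S493 F1695: (18.21,112.58) → (61.22,142.17) → (90.81,99.16) → (47.80,69.57) → (18.21,112.58) (closed)

[2] `<path>` cubic bezier, #008000→score S493 F1695: (84.33,64.05) → (66.10,62.68) → (48.32,91.51) → (44.25,123.23)

; Generated by LaserGRBL
G21
G90
G0 X18.21 Y112.58
M3 S493
G01 X61.22 Y142.17 F1695
G01 X90.81 Y99.16
G01 X47.80 Y69.57
G01 X18.21 Y112.58
M5
G0 X84.33 Y64.05
M3 S493
G01 X66.10 Y62.68 F1695
G01 X48.32 Y91.51
G01 X44.25 Y123.23
M5
G0 X0.00 Y0.00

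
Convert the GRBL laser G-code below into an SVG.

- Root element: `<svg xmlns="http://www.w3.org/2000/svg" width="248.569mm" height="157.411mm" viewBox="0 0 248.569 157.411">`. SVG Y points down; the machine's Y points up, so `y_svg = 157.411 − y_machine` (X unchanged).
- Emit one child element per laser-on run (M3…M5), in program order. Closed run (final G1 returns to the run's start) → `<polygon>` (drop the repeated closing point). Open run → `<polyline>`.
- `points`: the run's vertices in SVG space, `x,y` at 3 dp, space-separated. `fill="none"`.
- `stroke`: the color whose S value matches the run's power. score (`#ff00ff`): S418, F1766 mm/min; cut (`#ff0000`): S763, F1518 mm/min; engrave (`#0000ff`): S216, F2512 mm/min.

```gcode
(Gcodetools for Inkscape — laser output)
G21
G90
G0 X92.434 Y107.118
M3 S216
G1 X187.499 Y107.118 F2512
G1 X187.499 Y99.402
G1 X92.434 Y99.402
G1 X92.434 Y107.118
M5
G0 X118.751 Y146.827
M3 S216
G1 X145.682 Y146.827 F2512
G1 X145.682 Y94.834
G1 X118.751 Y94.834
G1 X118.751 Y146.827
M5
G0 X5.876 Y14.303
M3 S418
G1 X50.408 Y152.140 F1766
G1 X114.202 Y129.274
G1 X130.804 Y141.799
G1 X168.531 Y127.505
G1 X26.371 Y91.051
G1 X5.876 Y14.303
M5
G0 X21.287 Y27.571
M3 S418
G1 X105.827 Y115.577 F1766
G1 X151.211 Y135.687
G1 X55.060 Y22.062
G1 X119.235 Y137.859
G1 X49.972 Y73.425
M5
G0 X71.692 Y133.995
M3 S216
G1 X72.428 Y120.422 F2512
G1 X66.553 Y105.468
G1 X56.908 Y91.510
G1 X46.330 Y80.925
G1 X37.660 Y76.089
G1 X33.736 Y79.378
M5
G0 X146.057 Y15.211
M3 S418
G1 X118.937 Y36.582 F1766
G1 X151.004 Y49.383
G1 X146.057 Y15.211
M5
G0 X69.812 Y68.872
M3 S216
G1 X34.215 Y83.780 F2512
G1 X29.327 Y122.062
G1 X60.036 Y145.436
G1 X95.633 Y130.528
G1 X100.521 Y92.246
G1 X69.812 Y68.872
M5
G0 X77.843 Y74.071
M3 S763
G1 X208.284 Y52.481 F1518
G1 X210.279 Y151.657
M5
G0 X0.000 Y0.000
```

<svg xmlns="http://www.w3.org/2000/svg" width="248.569mm" height="157.411mm" viewBox="0 0 248.569 157.411">
  <polygon points="92.434,50.293 187.499,50.293 187.499,58.009 92.434,58.009" fill="none" stroke="#0000ff"/>
  <polygon points="118.751,10.584 145.682,10.584 145.682,62.577 118.751,62.577" fill="none" stroke="#0000ff"/>
  <polygon points="5.876,143.108 50.408,5.271 114.202,28.137 130.804,15.612 168.531,29.906 26.371,66.360" fill="none" stroke="#ff00ff"/>
  <polyline points="21.287,129.840 105.827,41.834 151.211,21.724 55.060,135.349 119.235,19.552 49.972,83.986" fill="none" stroke="#ff00ff"/>
  <polyline points="71.692,23.416 72.428,36.989 66.553,51.943 56.908,65.901 46.330,76.486 37.660,81.322 33.736,78.033" fill="none" stroke="#0000ff"/>
  <polygon points="146.057,142.200 118.937,120.829 151.004,108.028" fill="none" stroke="#ff00ff"/>
  <polygon points="69.812,88.539 34.215,73.631 29.327,35.349 60.036,11.975 95.633,26.883 100.521,65.165" fill="none" stroke="#0000ff"/>
  <polyline points="77.843,83.340 208.284,104.930 210.279,5.754" fill="none" stroke="#ff0000"/>
</svg>

Each laser-on run becomes one SVG element. Flip Y back into SVG space with y_svg = 157.411 − y_machine.

Run 1: power S216 maps to stroke `#0000ff` (engrave). The run returns to its start, so emit a `<polygon>` with points (Y-flipped): 92.434,50.293 187.499,50.293 187.499,58.009 92.434,58.009.

Run 2: S216 ⇒ engrave layer `#0000ff`. The run returns to its start, so emit a `<polygon>` with points (Y-flipped): 118.751,10.584 145.682,10.584 145.682,62.577 118.751,62.577.

Run 3: the run's S418 means `#ff00ff` (score). The run returns to its start, so emit a `<polygon>` with points (Y-flipped): 5.876,143.108 50.408,5.271 114.202,28.137 130.804,15.612 168.531,29.906 26.371,66.360.

Run 4: S418 ⇒ score layer `#ff00ff`. The run is open, so emit a `<polyline>` with points (Y-flipped): 21.287,129.840 105.827,41.834 151.211,21.724 55.060,135.349 119.235,19.552 49.972,83.986.

Run 5: S216 ⇒ engrave layer `#0000ff`. The run is open, so emit a `<polyline>` with points (Y-flipped): 71.692,23.416 72.428,36.989 66.553,51.943 56.908,65.901 46.330,76.486 37.660,81.322 33.736,78.033.

Run 6: S418 ⇒ score layer `#ff00ff`. The run returns to its start, so emit a `<polygon>` with points (Y-flipped): 146.057,142.200 118.937,120.829 151.004,108.028.

Run 7: power S216 maps to stroke `#0000ff` (engrave). The run returns to its start, so emit a `<polygon>` with points (Y-flipped): 69.812,88.539 34.215,73.631 29.327,35.349 60.036,11.975 95.633,26.883 100.521,65.165.

Run 8: S763 ⇒ cut layer `#ff0000`. The run is open, so emit a `<polyline>` with points (Y-flipped): 77.843,83.340 208.284,104.930 210.279,5.754.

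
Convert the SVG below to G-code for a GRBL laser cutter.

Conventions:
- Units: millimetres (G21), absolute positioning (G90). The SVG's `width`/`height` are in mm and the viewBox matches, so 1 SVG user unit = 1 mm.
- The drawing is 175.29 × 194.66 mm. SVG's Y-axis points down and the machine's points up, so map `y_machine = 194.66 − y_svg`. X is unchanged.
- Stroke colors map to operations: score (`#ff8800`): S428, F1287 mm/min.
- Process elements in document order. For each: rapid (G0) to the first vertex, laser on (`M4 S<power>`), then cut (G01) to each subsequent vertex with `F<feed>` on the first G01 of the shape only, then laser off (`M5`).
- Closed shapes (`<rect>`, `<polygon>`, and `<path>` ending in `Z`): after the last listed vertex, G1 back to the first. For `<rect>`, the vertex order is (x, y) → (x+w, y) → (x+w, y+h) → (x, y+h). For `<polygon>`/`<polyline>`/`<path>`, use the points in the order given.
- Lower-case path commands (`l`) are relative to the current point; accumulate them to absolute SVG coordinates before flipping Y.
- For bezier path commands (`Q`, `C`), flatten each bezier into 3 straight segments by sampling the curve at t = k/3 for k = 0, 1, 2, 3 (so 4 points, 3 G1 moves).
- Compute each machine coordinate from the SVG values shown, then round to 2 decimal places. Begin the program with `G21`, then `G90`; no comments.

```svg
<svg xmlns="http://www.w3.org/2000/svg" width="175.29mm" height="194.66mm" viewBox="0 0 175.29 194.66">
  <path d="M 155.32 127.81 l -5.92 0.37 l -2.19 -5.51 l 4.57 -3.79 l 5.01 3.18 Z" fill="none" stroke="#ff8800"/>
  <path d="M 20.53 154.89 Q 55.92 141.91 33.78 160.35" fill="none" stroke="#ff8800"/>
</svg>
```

G21
G90
G0 X155.32 Y66.85
M4 S428
G01 X149.40 Y66.48 F1287
G01 X147.21 Y71.99
G01 X151.78 Y75.78
G01 X156.79 Y72.60
G01 X155.32 Y66.85
M5
G0 X20.53 Y39.77
M4 S428
G01 X37.73 Y44.93 F1287
G01 X42.15 Y43.11
G01 X33.78 Y34.31
M5

Since the viewBox matches the mm dimensions, user units are millimetres directly. The only transform is the Y-flip y_m = 194.66 − y_svg.

Shape 1 is a regular polygon drawn with `<path>`. Its stroke #ff8800 means score at S428, F1287. After flipping Y the toolpath is (155.32,66.85) → (149.40,66.48) → (147.21,71.99) → (151.78,75.78) → (156.79,72.60) → (155.32,66.85), returning to the start.

Shape 2 is a quadratic bezier drawn with `<path>`. Its stroke #ff8800 means score at S428, F1287. After flipping Y the toolpath is (20.53,39.77) → (37.73,44.93) → (42.15,43.11) → (33.78,34.31).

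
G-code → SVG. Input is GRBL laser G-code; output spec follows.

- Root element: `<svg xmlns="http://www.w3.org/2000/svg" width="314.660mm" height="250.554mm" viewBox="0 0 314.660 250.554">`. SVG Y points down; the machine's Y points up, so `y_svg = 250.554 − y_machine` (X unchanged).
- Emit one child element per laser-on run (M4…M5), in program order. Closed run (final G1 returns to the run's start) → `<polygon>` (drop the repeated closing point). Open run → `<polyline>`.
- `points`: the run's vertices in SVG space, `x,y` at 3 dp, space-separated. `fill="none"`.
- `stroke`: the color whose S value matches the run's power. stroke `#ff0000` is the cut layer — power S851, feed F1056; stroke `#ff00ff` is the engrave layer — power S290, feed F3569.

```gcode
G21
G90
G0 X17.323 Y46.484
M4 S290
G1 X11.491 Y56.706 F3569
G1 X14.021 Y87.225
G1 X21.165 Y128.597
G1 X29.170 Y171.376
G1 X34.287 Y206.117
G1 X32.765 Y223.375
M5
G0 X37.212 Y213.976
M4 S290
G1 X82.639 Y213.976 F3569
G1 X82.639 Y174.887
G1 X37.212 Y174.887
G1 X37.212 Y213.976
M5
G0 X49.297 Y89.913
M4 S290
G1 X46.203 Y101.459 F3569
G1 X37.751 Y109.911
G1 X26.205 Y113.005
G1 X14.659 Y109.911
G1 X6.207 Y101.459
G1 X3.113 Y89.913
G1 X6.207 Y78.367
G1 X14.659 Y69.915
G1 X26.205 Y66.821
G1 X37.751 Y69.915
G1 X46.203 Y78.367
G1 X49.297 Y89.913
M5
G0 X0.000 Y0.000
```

<svg xmlns="http://www.w3.org/2000/svg" width="314.660mm" height="250.554mm" viewBox="0 0 314.660 250.554">
  <polyline points="17.323,204.070 11.491,193.848 14.021,163.329 21.165,121.957 29.170,79.178 34.287,44.437 32.765,27.179" fill="none" stroke="#ff00ff"/>
  <polygon points="37.212,36.578 82.639,36.578 82.639,75.667 37.212,75.667" fill="none" stroke="#ff00ff"/>
  <polygon points="49.297,160.641 46.203,149.095 37.751,140.643 26.205,137.549 14.659,140.643 6.207,149.095 3.113,160.641 6.207,172.187 14.659,180.639 26.205,183.733 37.751,180.639 46.203,172.187" fill="none" stroke="#ff00ff"/>
</svg>

Machine Y-up, SVG Y-down with viewBox height 250.554, so y_svg = 250.554 − y_machine; X carries over. Every run uses S290, so all elements get stroke `#ff00ff` (engrave).

Run 1: The run is open, so emit a `<polyline>` with points (Y-flipped): 17.323,204.070 11.491,193.848 14.021,163.329 21.165,121.957 29.170,79.178 34.287,44.437 32.765,27.179.

Run 2: The run returns to its start, so emit a `<polygon>` with points (Y-flipped): 37.212,36.578 82.639,36.578 82.639,75.667 37.212,75.667.

Run 3: The run returns to its start, so emit a `<polygon>` with points (Y-flipped): 49.297,160.641 46.203,149.095 37.751,140.643 26.205,137.549 14.659,140.643 6.207,149.095 3.113,160.641 6.207,172.187 14.659,180.639 26.205,183.733 37.751,180.639 46.203,172.187.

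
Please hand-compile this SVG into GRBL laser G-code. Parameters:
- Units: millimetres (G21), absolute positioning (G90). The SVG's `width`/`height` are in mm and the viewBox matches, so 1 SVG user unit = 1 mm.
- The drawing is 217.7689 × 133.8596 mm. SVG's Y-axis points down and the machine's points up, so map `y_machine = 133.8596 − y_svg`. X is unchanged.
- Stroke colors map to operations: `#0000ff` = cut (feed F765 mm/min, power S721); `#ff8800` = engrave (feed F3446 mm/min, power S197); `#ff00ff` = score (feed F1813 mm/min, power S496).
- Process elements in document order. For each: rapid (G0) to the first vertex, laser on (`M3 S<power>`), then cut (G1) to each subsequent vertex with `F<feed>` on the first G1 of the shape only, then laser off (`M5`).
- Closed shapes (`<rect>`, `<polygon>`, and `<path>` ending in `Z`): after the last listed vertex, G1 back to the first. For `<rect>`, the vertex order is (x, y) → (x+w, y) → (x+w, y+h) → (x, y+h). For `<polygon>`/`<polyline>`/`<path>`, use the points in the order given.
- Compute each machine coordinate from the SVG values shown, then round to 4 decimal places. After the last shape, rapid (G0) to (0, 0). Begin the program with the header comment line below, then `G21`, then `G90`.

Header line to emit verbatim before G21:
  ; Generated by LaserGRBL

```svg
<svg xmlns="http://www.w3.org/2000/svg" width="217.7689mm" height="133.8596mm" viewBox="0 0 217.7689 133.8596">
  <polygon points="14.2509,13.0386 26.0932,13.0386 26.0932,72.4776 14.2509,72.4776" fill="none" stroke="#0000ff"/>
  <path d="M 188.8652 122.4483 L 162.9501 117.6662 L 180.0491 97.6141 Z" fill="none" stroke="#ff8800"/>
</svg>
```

; Generated by LaserGRBL
G21
G90
G0 X14.2509 Y120.8210
M3 S721
G1 X26.0932 Y120.8210 F765
G1 X26.0932 Y61.3820
G1 X14.2509 Y61.3820
G1 X14.2509 Y120.8210
M5
G0 X188.8652 Y11.4113
M3 S197
G1 X162.9501 Y16.1934 F3446
G1 X180.0491 Y36.2455
G1 X188.8652 Y11.4113
M5
G0 X0.0000 Y0.0000

Since the viewBox matches the mm dimensions, user units are millimetres directly. The only transform is the Y-flip y_m = 133.8596 − y_svg.

Shape 1 is a rectangle drawn with `<polygon>`. Its stroke #0000ff means cut at S721, F765. After flipping Y the toolpath is (14.2509,120.8210) → (26.0932,120.8210) → (26.0932,61.3820) → (14.2509,61.3820) → (14.2509,120.8210), returning to the start.

Shape 2 is a regular polygon drawn with `<path>`. Its stroke #ff8800 means engrave at S197, F3446. After flipping Y the toolpath is (188.8652,11.4113) → (162.9501,16.1934) → (180.0491,36.2455) → (188.8652,11.4113), returning to the start.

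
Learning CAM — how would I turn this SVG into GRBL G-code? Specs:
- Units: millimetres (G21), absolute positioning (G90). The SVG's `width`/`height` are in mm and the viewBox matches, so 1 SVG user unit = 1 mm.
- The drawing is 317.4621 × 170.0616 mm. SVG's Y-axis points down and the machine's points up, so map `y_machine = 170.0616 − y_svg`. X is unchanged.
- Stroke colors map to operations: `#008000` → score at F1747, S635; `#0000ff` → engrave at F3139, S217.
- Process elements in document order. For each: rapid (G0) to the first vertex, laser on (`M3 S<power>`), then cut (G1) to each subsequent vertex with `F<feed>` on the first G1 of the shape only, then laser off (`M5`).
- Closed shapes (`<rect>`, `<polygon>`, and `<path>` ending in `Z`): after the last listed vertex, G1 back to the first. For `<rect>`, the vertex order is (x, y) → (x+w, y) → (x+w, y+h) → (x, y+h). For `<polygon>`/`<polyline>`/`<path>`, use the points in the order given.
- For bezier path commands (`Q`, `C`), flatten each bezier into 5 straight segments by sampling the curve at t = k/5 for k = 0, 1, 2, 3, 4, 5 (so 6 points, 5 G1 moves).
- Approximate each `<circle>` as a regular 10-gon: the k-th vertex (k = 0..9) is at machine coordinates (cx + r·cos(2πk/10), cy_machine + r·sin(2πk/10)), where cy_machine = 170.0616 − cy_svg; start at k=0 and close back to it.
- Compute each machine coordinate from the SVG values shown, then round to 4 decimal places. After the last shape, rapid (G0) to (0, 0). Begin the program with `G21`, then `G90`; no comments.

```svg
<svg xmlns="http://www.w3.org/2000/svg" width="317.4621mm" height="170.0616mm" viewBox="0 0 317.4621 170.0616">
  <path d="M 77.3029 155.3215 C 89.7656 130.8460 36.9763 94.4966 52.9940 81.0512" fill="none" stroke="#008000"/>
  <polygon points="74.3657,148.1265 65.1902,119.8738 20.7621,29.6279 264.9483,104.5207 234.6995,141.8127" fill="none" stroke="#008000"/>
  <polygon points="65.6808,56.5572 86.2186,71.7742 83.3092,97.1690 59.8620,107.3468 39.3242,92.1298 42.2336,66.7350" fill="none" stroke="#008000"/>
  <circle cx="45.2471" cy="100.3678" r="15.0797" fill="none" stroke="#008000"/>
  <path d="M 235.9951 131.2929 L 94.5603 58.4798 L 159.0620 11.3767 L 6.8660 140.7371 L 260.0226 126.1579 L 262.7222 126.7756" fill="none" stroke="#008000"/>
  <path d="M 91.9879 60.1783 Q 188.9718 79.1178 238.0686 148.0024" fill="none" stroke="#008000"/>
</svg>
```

viewBox `0 0 317.4621 170.0616` with mm width/height → 1 unit = 1 mm. Flip: y_m = 170.0616 − y_svg.

**Shape 1** — `<path>` cubic bezier, stroke `#008000` → score (S635, F1747). Control points (SVG): P0=(77.3029,155.3215), P1=(89.7656,130.8460), P2=(36.9763,94.4966), P3=(52.9940,81.0512); sampled at t=k/5. Machine vertices: (77.3029,14.7401) → (78.0228,30.5720) → (69.5170,47.5844) → (58.2203,64.1078) → (50.5677,78.4729) → (52.9940,89.0104). Open path.

**Shape 2** — `<polygon>` closed polygon, stroke `#008000` → score (S635, F1747). Machine vertices: (74.3657,21.9351) → (65.1902,50.1878) → (20.7621,140.4337) → (264.9483,65.5409) → (234.6995,28.2489) → (74.3657,21.9351). Closed: final G1 returns to the first vertex.

**Shape 3** — `<polygon>` regular polygon, stroke `#008000` → score (S635, F1747). Machine vertices: (65.6808,113.5044) → (86.2186,98.2874) → (83.3092,72.8926) → (59.8620,62.7148) → (39.3242,77.9318) → (42.2336,103.3266) → (65.6808,113.5044). Closed: final G1 returns to the first vertex.

**Shape 4** — `<circle>` circle, stroke `#008000` → score (S635, F1747). Machine vertices: (60.3268,69.6938) → (57.4468,78.5574) → (49.9070,84.0354) → (40.5872,84.0354) → (33.0474,78.5574) → (30.1674,69.6938) → (33.0474,60.8302) → (40.5872,55.3522) → (49.9070,55.3522) → (57.4468,60.8302) → (60.3268,69.6938). Closed: final G1 returns to the first vertex.

**Shape 5** — `<path>` open polyline, stroke `#008000` → score (S635, F1747). Machine vertices: (235.9951,38.7687) → (94.5603,111.5818) → (159.0620,158.6849) → (6.8660,29.3245) → (260.0226,43.9037) → (262.7222,43.2860). Open path.

**Shape 6** — `<path>` quadratic bezier, stroke `#008000` → score (S635, F1747). Control points (SVG): P0=(91.9879,60.1783), P1=(188.9718,79.1178), P2=(238.0686,148.0024); sampled at t=k/5. Machine vertices: (91.9879,109.8833) → (128.8660,100.3097) → (161.9131,86.7405) → (191.1292,69.1757) → (216.5144,47.6152) → (238.0686,22.0592). Open path.

G21
G90
G0 X77.3029 Y14.7401
M3 S635
G1 X78.0228 Y30.5720 F1747
G1 X69.5170 Y47.5844
G1 X58.2203 Y64.1078
G1 X50.5677 Y78.4729
G1 X52.9940 Y89.0104
M5
G0 X74.3657 Y21.9351
M3 S635
G1 X65.1902 Y50.1878 F1747
G1 X20.7621 Y140.4337
G1 X264.9483 Y65.5409
G1 X234.6995 Y28.2489
G1 X74.3657 Y21.9351
M5
G0 X65.6808 Y113.5044
M3 S635
G1 X86.2186 Y98.2874 F1747
G1 X83.3092 Y72.8926
G1 X59.8620 Y62.7148
G1 X39.3242 Y77.9318
G1 X42.2336 Y103.3266
G1 X65.6808 Y113.5044
M5
G0 X60.3268 Y69.6938
M3 S635
G1 X57.4468 Y78.5574 F1747
G1 X49.9070 Y84.0354
G1 X40.5872 Y84.0354
G1 X33.0474 Y78.5574
G1 X30.1674 Y69.6938
G1 X33.0474 Y60.8302
G1 X40.5872 Y55.3522
G1 X49.9070 Y55.3522
G1 X57.4468 Y60.8302
G1 X60.3268 Y69.6938
M5
G0 X235.9951 Y38.7687
M3 S635
G1 X94.5603 Y111.5818 F1747
G1 X159.0620 Y158.6849
G1 X6.8660 Y29.3245
G1 X260.0226 Y43.9037
G1 X262.7222 Y43.2860
M5
G0 X91.9879 Y109.8833
M3 S635
G1 X128.8660 Y100.3097 F1747
G1 X161.9131 Y86.7405
G1 X191.1292 Y69.1757
G1 X216.5144 Y47.6152
G1 X238.0686 Y22.0592
M5
G0 X0.0000 Y0.0000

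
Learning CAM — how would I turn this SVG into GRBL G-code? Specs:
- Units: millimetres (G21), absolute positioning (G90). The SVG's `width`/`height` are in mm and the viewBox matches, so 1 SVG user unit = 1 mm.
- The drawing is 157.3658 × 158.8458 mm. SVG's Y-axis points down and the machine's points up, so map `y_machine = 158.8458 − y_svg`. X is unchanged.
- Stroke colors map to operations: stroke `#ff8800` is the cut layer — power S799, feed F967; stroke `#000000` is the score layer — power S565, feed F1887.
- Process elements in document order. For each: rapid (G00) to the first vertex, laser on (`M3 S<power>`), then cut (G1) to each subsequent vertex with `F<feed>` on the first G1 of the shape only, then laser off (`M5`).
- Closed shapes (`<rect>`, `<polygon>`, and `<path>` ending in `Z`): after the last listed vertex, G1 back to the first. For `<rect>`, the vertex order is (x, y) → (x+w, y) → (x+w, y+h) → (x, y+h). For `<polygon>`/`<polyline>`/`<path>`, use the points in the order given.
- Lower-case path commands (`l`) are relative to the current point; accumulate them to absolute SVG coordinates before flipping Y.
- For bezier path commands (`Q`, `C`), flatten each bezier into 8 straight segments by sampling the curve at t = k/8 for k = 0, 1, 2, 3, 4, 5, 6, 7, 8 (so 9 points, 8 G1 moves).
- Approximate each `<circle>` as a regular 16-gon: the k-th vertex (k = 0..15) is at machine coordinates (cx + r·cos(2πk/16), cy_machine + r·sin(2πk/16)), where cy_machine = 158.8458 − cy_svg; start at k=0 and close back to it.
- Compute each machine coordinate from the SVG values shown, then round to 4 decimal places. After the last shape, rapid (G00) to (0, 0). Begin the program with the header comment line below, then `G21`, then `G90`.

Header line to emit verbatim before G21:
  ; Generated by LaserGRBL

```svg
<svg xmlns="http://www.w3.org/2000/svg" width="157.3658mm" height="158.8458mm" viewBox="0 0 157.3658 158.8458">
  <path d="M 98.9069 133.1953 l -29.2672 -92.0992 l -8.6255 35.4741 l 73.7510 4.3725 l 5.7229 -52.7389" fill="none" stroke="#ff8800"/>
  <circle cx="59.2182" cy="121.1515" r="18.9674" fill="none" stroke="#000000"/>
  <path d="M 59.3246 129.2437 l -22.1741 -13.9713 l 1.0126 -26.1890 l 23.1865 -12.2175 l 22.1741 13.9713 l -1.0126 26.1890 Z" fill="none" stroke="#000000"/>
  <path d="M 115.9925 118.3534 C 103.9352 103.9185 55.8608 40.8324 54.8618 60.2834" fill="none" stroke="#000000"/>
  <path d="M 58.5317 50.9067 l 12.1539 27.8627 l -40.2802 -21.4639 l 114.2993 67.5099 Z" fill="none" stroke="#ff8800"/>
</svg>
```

viewBox `0 0 157.3658 158.8458` with mm width/height → 1 unit = 1 mm. Flip: y_m = 158.8458 − y_svg.

**Shape 1** — `<path>` open polyline, stroke `#ff8800` → cut (S799, F967). Machine vertices: (98.9069,25.6505) → (69.6397,117.7497) → (61.0142,82.2756) → (134.7652,77.9031) → (140.4881,130.6420). Open path.

**Shape 2** — `<circle>` circle, stroke `#000000` → score (S565, F1887). Machine vertices: (78.1856,37.6943) → (76.7418,44.9528) → (72.6302,51.1063) → (66.4767,55.2179) → (59.2182,56.6617) → (51.9597,55.2179) → (45.8062,51.1063) → (41.6946,44.9528) → (40.2508,37.6943) → (41.6946,30.4358) → (45.8062,24.2823) → (51.9597,20.1707) → (59.2182,18.7269) → (66.4767,20.1707) → (72.6302,24.2823) → (76.7418,30.4358) → (78.1856,37.6943). Closed: final G1 returns to the first vertex.

**Shape 3** — `<path>` regular polygon, stroke `#000000` → score (S565, F1887). Machine vertices: (59.3246,29.6021) → (37.1505,43.5734) → (38.1631,69.7624) → (61.3496,81.9799) → (83.5237,68.0086) → (82.5111,41.8196) → (59.3246,29.6021). Closed: final G1 returns to the first vertex.

**Shape 4** — `<path>` cubic bezier, stroke `#000000` → score (S565, F1887). Control points (SVG): P0=(115.9925,118.3534), P1=(103.9352,103.9185), P2=(55.8608,40.8324), P3=(54.8618,60.2834); sampled at t=k/8. Machine vertices: (115.9925,40.4924) → (109.9450,47.9298) → (101.4946,58.3909) → (91.6152,70.3383) → (81.2803,82.2346) → (71.4638,92.5426) → (63.1394,99.7248) → (57.2808,102.2438) → (54.8618,98.5624). Open path.

**Shape 5** — `<path>` closed polygon, stroke `#ff8800` → cut (S799, F967). Machine vertices: (58.5317,107.9391) → (70.6856,80.0764) → (30.4054,101.5403) → (144.7047,34.0304) → (58.5317,107.9391). Closed: final G1 returns to the first vertex.

; Generated by LaserGRBL
G21
G90
G00 X98.9069 Y25.6505
M3 S799
G1 X69.6397 Y117.7497 F967
G1 X61.0142 Y82.2756
G1 X134.7652 Y77.9031
G1 X140.4881 Y130.6420
M5
G00 X78.1856 Y37.6943
M3 S565
G1 X76.7418 Y44.9528 F1887
G1 X72.6302 Y51.1063
G1 X66.4767 Y55.2179
G1 X59.2182 Y56.6617
G1 X51.9597 Y55.2179
G1 X45.8062 Y51.1063
G1 X41.6946 Y44.9528
G1 X40.2508 Y37.6943
G1 X41.6946 Y30.4358
G1 X45.8062 Y24.2823
G1 X51.9597 Y20.1707
G1 X59.2182 Y18.7269
G1 X66.4767 Y20.1707
G1 X72.6302 Y24.2823
G1 X76.7418 Y30.4358
G1 X78.1856 Y37.6943
M5
G00 X59.3246 Y29.6021
M3 S565
G1 X37.1505 Y43.5734 F1887
G1 X38.1631 Y69.7624
G1 X61.3496 Y81.9799
G1 X83.5237 Y68.0086
G1 X82.5111 Y41.8196
G1 X59.3246 Y29.6021
M5
G00 X115.9925 Y40.4924
M3 S565
G1 X109.9450 Y47.9298 F1887
G1 X101.4946 Y58.3909
G1 X91.6152 Y70.3383
G1 X81.2803 Y82.2346
G1 X71.4638 Y92.5426
G1 X63.1394 Y99.7248
G1 X57.2808 Y102.2438
G1 X54.8618 Y98.5624
M5
G00 X58.5317 Y107.9391
M3 S799
G1 X70.6856 Y80.0764 F967
G1 X30.4054 Y101.5403
G1 X144.7047 Y34.0304
G1 X58.5317 Y107.9391
M5
G00 X0.0000 Y0.0000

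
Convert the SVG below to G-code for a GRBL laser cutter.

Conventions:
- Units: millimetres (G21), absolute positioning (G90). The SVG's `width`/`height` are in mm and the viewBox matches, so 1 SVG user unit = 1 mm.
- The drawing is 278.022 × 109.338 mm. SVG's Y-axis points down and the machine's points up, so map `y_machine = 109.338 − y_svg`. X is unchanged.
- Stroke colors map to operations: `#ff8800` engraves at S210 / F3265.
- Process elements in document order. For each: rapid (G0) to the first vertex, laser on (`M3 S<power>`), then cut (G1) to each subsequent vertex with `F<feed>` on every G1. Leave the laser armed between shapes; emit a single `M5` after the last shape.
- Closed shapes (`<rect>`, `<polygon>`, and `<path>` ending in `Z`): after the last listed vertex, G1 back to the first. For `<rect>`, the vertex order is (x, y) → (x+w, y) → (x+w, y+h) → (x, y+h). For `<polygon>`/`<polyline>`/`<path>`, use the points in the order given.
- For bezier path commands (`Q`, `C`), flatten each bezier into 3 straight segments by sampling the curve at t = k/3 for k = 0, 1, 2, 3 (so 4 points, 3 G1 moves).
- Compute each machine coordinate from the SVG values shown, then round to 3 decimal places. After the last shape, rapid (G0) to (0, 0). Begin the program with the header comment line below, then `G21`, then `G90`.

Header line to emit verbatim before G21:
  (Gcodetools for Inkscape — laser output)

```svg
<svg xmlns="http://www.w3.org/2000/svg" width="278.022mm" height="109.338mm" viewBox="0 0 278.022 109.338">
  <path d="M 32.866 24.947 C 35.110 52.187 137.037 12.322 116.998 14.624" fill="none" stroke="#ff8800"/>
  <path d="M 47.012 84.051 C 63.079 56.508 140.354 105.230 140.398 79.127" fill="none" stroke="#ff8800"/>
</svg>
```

(Gcodetools for Inkscape — laser output)
G21
G90
G0 X32.866 Y84.391
M3 S210
G1 X60.128 Y75.472 F3265
G1 X104.591 Y87.007 F3265
G1 X116.998 Y94.714 F3265
G0 X47.012 Y25.287
M3 S210
G1 X78.354 Y33.004 F3265
G1 X119.738 Y23.454 F3265
G1 X140.398 Y30.211 F3265
M5
G0 X0.000 Y0.000

1 u = 1 mm; y_m = 109.338 − y.

[1] `<path>` cubic bezier, #ff8800→engrave S210 F3265: (32.866,84.391) → (60.128,75.472) → (104.591,87.007) → (116.998,94.714)

[2] `<path>` cubic bezier, #ff8800→engrave S210 F3265: (47.012,25.287) → (78.354,33.004) → (119.738,23.454) → (140.398,30.211)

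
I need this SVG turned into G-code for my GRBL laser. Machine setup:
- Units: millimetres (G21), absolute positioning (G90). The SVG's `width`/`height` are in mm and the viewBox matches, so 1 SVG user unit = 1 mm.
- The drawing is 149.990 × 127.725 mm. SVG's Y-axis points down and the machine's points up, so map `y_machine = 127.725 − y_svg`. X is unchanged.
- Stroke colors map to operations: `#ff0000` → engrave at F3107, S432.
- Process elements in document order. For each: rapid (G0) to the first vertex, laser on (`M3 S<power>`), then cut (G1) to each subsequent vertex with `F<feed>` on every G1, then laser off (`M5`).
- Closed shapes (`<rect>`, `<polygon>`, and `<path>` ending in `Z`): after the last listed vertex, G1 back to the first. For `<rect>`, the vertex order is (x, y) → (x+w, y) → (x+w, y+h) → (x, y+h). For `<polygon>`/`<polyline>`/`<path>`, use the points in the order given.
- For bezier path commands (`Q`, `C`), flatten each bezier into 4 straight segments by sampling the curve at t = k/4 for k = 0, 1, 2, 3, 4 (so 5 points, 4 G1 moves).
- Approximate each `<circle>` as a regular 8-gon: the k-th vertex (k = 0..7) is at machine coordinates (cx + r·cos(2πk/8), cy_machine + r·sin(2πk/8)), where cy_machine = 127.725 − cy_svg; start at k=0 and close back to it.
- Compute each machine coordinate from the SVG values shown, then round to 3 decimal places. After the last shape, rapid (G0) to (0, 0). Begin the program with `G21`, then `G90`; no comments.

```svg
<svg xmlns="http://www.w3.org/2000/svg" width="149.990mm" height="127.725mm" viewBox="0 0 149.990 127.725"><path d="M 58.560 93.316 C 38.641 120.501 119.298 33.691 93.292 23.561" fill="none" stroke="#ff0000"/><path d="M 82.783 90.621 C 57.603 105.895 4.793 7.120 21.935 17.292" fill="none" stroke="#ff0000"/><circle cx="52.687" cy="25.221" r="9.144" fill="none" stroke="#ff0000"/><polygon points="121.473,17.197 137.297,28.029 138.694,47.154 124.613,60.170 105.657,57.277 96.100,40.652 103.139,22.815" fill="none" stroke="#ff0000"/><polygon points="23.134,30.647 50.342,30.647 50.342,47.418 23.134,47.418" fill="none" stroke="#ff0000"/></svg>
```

1 u = 1 mm; y_m = 127.725 − y.

[1] `<path>` cubic bezier, #ff0000→engrave S432 F3107: (58.560,34.409) → (59.241,32.415) → (78.209,55.293) → (96.035,85.168) → (93.292,104.164)

[2] `<path>` cubic bezier, #ff0000→engrave S432 F3107: (82.783,37.104) → (60.242,43.548) → (36.488,71.855) → (20.670,101.119) → (21.935,110.433)

[3] `<circle>` circle, #ff0000→engrave S432 F3107: (61.831,102.504) → (59.153,108.970) → (52.687,111.648) → (46.221,108.970) → (43.543,102.504) → (46.221,96.038) → (52.687,93.360) → (59.153,96.038) → (61.831,102.504) (closed)

[4] `<polygon>` regular polygon, #ff0000→engrave S432 F3107: (121.473,110.528) → (137.297,99.696) → (138.694,80.571) → (124.613,67.555) → (105.657,70.448) → (96.100,87.073) → (103.139,104.910) → (121.473,110.528) (closed)

[5] `<polygon>` rectangle, #ff0000→engrave S432 F3107: (23.134,97.078) → (50.342,97.078) → (50.342,80.307) → (23.134,80.307) → (23.134,97.078) (closed)

G21
G90
G0 X58.560 Y34.409
M3 S432
G1 X59.241 Y32.415 F3107
G1 X78.209 Y55.293 F3107
G1 X96.035 Y85.168 F3107
G1 X93.292 Y104.164 F3107
M5
G0 X82.783 Y37.104
M3 S432
G1 X60.242 Y43.548 F3107
G1 X36.488 Y71.855 F3107
G1 X20.670 Y101.119 F3107
G1 X21.935 Y110.433 F3107
M5
G0 X61.831 Y102.504
M3 S432
G1 X59.153 Y108.970 F3107
G1 X52.687 Y111.648 F3107
G1 X46.221 Y108.970 F3107
G1 X43.543 Y102.504 F3107
G1 X46.221 Y96.038 F3107
G1 X52.687 Y93.360 F3107
G1 X59.153 Y96.038 F3107
G1 X61.831 Y102.504 F3107
M5
G0 X121.473 Y110.528
M3 S432
G1 X137.297 Y99.696 F3107
G1 X138.694 Y80.571 F3107
G1 X124.613 Y67.555 F3107
G1 X105.657 Y70.448 F3107
G1 X96.100 Y87.073 F3107
G1 X103.139 Y104.910 F3107
G1 X121.473 Y110.528 F3107
M5
G0 X23.134 Y97.078
M3 S432
G1 X50.342 Y97.078 F3107
G1 X50.342 Y80.307 F3107
G1 X23.134 Y80.307 F3107
G1 X23.134 Y97.078 F3107
M5
G0 X0.000 Y0.000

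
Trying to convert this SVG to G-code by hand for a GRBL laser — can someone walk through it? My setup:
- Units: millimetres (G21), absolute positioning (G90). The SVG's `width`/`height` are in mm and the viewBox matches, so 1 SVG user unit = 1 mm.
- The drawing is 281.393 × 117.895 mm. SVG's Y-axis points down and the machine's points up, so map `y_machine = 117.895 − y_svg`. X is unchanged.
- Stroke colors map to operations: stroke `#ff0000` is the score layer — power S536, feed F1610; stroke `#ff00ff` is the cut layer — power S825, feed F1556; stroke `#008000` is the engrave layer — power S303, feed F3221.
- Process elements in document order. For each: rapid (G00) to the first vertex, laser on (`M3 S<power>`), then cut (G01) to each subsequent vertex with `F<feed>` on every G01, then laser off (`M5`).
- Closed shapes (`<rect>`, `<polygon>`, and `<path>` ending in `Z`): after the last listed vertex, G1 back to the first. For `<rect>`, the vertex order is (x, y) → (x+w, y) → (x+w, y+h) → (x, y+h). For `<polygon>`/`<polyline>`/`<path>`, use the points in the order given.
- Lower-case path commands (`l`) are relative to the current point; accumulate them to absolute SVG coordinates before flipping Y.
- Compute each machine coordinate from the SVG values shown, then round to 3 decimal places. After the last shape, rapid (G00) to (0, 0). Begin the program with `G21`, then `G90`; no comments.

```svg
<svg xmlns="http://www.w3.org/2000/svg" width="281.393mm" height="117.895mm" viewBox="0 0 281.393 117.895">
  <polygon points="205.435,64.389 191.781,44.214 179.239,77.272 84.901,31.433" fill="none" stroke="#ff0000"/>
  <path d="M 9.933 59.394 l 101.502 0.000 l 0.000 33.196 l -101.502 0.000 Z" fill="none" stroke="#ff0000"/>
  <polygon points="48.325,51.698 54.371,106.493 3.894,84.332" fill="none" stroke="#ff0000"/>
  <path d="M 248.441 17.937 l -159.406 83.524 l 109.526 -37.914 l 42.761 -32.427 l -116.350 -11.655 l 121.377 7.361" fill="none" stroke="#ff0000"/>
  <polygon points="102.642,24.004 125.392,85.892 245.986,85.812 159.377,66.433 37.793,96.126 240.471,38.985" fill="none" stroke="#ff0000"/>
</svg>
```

G21
G90
G00 X205.435 Y53.506
M3 S536
G01 X191.781 Y73.681 F1610
G01 X179.239 Y40.623 F1610
G01 X84.901 Y86.462 F1610
G01 X205.435 Y53.506 F1610
M5
G00 X9.933 Y58.501
M3 S536
G01 X111.435 Y58.501 F1610
G01 X111.435 Y25.305 F1610
G01 X9.933 Y25.305 F1610
G01 X9.933 Y58.501 F1610
M5
G00 X48.325 Y66.197
M3 S536
G01 X54.371 Y11.402 F1610
G01 X3.894 Y33.563 F1610
G01 X48.325 Y66.197 F1610
M5
G00 X248.441 Y99.958
M3 S536
G01 X89.035 Y16.434 F1610
G01 X198.561 Y54.348 F1610
G01 X241.322 Y86.775 F1610
G01 X124.972 Y98.430 F1610
G01 X246.349 Y91.069 F1610
M5
G00 X102.642 Y93.891
M3 S536
G01 X125.392 Y32.003 F1610
G01 X245.986 Y32.083 F1610
G01 X159.377 Y51.462 F1610
G01 X37.793 Y21.769 F1610
G01 X240.471 Y78.910 F1610
G01 X102.642 Y93.891 F1610
M5
G00 X0.000 Y0.000

1 u = 1 mm; y_m = 117.895 − y.

[1] `<polygon>` closed polygon, #ff0000→score S536 F1610: (205.435,53.506) → (191.781,73.681) → (179.239,40.623) → (84.901,86.462) → (205.435,53.506) (closed)

[2] `<path>` rectangle, #ff0000→score S536 F1610: (9.933,58.501) → (111.435,58.501) → (111.435,25.305) → (9.933,25.305) → (9.933,58.501) (closed)

[3] `<polygon>` regular polygon, #ff0000→score S536 F1610: (48.325,66.197) → (54.371,11.402) → (3.894,33.563) → (48.325,66.197) (closed)

[4] `<path>` open polyline, #ff0000→score S536 F1610: (248.441,99.958) → (89.035,16.434) → (198.561,54.348) → (241.322,86.775) → (124.972,98.430) → (246.349,91.069)

[5] `<polygon>` closed polygon, #ff0000→score S536 F1610: (102.642,93.891) → (125.392,32.003) → (245.986,32.083) → (159.377,51.462) → (37.793,21.769) → (240.471,78.910) → (102.642,93.891) (closed)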